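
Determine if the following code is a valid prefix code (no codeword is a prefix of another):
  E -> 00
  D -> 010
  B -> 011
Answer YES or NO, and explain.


Checking each pair (does one codeword prefix another?):
  E='00' vs D='010': no prefix
  E='00' vs B='011': no prefix
  D='010' vs E='00': no prefix
  D='010' vs B='011': no prefix
  B='011' vs E='00': no prefix
  B='011' vs D='010': no prefix
No violation found over all pairs.

YES -- this is a valid prefix code. No codeword is a prefix of any other codeword.


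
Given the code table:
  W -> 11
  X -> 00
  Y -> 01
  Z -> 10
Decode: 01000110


Decoding:
01 -> Y
00 -> X
01 -> Y
10 -> Z


Result: YXYZ


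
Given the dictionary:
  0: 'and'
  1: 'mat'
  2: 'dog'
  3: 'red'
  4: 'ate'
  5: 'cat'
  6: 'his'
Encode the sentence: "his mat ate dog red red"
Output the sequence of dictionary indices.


Look up each word in the dictionary:
  'his' -> 6
  'mat' -> 1
  'ate' -> 4
  'dog' -> 2
  'red' -> 3
  'red' -> 3

Encoded: [6, 1, 4, 2, 3, 3]


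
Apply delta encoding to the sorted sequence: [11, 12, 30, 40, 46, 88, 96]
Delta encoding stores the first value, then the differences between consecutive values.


First value: 11
Deltas:
  12 - 11 = 1
  30 - 12 = 18
  40 - 30 = 10
  46 - 40 = 6
  88 - 46 = 42
  96 - 88 = 8


Delta encoded: [11, 1, 18, 10, 6, 42, 8]


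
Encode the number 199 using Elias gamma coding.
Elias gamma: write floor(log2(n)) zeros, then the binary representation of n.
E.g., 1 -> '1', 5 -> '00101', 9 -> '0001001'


num_bits = floor(log2(199)) + 1 = 8
leading_zeros = num_bits - 1 = 7
binary(199) = 11000111

Elias gamma(199) = '0000000' + '11000111' = 000000011000111 (15 bits)


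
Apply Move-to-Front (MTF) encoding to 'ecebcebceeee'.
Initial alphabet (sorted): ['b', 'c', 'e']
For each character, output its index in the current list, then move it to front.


MTF encoding:
'e': index 2 in ['b', 'c', 'e'] -> ['e', 'b', 'c']
'c': index 2 in ['e', 'b', 'c'] -> ['c', 'e', 'b']
'e': index 1 in ['c', 'e', 'b'] -> ['e', 'c', 'b']
'b': index 2 in ['e', 'c', 'b'] -> ['b', 'e', 'c']
'c': index 2 in ['b', 'e', 'c'] -> ['c', 'b', 'e']
'e': index 2 in ['c', 'b', 'e'] -> ['e', 'c', 'b']
'b': index 2 in ['e', 'c', 'b'] -> ['b', 'e', 'c']
'c': index 2 in ['b', 'e', 'c'] -> ['c', 'b', 'e']
'e': index 2 in ['c', 'b', 'e'] -> ['e', 'c', 'b']
'e': index 0 in ['e', 'c', 'b'] -> ['e', 'c', 'b']
'e': index 0 in ['e', 'c', 'b'] -> ['e', 'c', 'b']
'e': index 0 in ['e', 'c', 'b'] -> ['e', 'c', 'b']


Output: [2, 2, 1, 2, 2, 2, 2, 2, 2, 0, 0, 0]


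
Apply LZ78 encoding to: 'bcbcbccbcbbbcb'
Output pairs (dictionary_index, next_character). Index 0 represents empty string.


LZ78 encoding steps:
Dictionary: {0: ''}
Step 1: w='' (idx 0), next='b' -> output (0, 'b'), add 'b' as idx 1
Step 2: w='' (idx 0), next='c' -> output (0, 'c'), add 'c' as idx 2
Step 3: w='b' (idx 1), next='c' -> output (1, 'c'), add 'bc' as idx 3
Step 4: w='bc' (idx 3), next='c' -> output (3, 'c'), add 'bcc' as idx 4
Step 5: w='bc' (idx 3), next='b' -> output (3, 'b'), add 'bcb' as idx 5
Step 6: w='b' (idx 1), next='b' -> output (1, 'b'), add 'bb' as idx 6
Step 7: w='c' (idx 2), next='b' -> output (2, 'b'), add 'cb' as idx 7


Encoded: [(0, 'b'), (0, 'c'), (1, 'c'), (3, 'c'), (3, 'b'), (1, 'b'), (2, 'b')]


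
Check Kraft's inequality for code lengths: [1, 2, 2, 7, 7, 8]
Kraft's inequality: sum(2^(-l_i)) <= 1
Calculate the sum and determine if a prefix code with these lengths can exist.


Sum = 2^(-1) + 2^(-2) + 2^(-2) + 2^(-7) + 2^(-7) + 2^(-8)
    = 0.5 + 0.25 + 0.25 + 0.0078125 + 0.0078125 + 0.00390625
    = 261/256 = 1.01953125
Since 1.01953125 > 1, Kraft's inequality is NOT satisfied.
A prefix code with these lengths CANNOT exist.

Kraft sum = 1.01953125. Not satisfied.


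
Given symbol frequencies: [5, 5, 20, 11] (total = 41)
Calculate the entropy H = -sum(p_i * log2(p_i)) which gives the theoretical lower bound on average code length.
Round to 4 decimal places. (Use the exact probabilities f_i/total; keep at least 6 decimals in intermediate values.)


Per-symbol terms -p_i * log2(p_i) with p_i = f_i/41:
  p = 5/41 = 0.121951: log2(p) = -3.035624, -p*log2(p) = 0.370198
  p = 5/41 = 0.121951: log2(p) = -3.035624, -p*log2(p) = 0.370198
  p = 20/41 = 0.487805: log2(p) = -1.035624, -p*log2(p) = 0.505182
  p = 11/41 = 0.268293: log2(p) = -1.898120, -p*log2(p) = 0.509252
H = 0.370198 + 0.370198 + 0.505182 + 0.509252 = 1.754830

H = 1.7548 bits/symbol


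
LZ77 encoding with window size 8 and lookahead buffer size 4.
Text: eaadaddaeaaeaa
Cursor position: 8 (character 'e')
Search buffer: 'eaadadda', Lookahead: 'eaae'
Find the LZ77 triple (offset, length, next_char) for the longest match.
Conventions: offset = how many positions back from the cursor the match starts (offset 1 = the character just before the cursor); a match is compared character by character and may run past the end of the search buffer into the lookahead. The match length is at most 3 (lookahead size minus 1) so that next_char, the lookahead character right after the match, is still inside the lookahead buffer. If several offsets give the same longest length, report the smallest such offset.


Try each offset into the search buffer:
  offset=1 (pos 7, char 'a'): match length 0
  offset=2 (pos 6, char 'd'): match length 0
  offset=3 (pos 5, char 'd'): match length 0
  offset=4 (pos 4, char 'a'): match length 0
  offset=5 (pos 3, char 'd'): match length 0
  offset=6 (pos 2, char 'a'): match length 0
  offset=7 (pos 1, char 'a'): match length 0
  offset=8 (pos 0, char 'e'): match length 3
Longest match has length 3 at offset 8.
next_char = character at position 8 + 3 = 11 -> 'e'

Best match: offset=8, length=3 (matching 'eaa' starting at position 0)
LZ77 triple: (8, 3, 'e')


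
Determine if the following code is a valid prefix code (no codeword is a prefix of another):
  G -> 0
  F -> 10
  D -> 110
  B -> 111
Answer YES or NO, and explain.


Checking each pair (does one codeword prefix another?):
  G='0' vs F='10': no prefix
  G='0' vs D='110': no prefix
  G='0' vs B='111': no prefix
  F='10' vs G='0': no prefix
  F='10' vs D='110': no prefix
  F='10' vs B='111': no prefix
  D='110' vs G='0': no prefix
  D='110' vs F='10': no prefix
  D='110' vs B='111': no prefix
  B='111' vs G='0': no prefix
  B='111' vs F='10': no prefix
  B='111' vs D='110': no prefix
No violation found over all pairs.

YES -- this is a valid prefix code. No codeword is a prefix of any other codeword.


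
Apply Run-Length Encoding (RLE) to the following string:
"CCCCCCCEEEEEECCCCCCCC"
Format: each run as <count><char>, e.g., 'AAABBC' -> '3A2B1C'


Scanning runs left to right:
  i=0: run of 'C' x 7 -> '7C'
  i=7: run of 'E' x 6 -> '6E'
  i=13: run of 'C' x 8 -> '8C'

RLE = 7C6E8C


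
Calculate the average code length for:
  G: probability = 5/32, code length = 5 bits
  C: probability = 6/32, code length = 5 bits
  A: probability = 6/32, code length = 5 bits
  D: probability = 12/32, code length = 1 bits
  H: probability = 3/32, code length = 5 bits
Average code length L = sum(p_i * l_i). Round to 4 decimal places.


Weighted contributions p_i * l_i:
  G: (5/32) * 5 = 25/32
  C: (6/32) * 5 = 30/32
  A: (6/32) * 5 = 30/32
  D: (12/32) * 1 = 12/32
  H: (3/32) * 5 = 15/32
Sum = (25 + 30 + 30 + 12 + 15)/32 = 112/32

L = 112/32 = 3.5000 bits/symbol


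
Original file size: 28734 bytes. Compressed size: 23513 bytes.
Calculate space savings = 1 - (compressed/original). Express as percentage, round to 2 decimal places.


ratio = compressed/original = 23513/28734 = 0.818299
savings = 1 - ratio = 1 - 0.818299 = 0.181701
as a percentage: 0.181701 * 100 = 18.17%

Space savings = 1 - 23513/28734 = 18.17%


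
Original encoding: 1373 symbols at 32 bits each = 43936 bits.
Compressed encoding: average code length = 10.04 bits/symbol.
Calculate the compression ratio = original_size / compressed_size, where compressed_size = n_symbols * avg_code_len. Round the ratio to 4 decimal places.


original_size = n_symbols * orig_bits = 1373 * 32 = 43936 bits
compressed_size = n_symbols * avg_code_len = 1373 * 10.04 = 13784.92 bits
ratio = original_size / compressed_size = 43936 / 13784.92 = 3.1873

Compression ratio = 3.1873


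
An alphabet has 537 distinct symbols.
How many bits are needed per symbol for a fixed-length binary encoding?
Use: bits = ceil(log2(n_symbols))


log2(537) = 9.0688
Bracket: 2^9 = 512 < 537 <= 2^10 = 1024
So ceil(log2(537)) = 10

bits = ceil(log2(537)) = ceil(9.0688) = 10 bits


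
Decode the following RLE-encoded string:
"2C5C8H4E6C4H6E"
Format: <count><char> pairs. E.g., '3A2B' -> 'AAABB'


Expanding each <count><char> pair:
  2C -> 'CC'
  5C -> 'CCCCC'
  8H -> 'HHHHHHHH'
  4E -> 'EEEE'
  6C -> 'CCCCCC'
  4H -> 'HHHH'
  6E -> 'EEEEEE'

Decoded = CCCCCCCHHHHHHHHEEEECCCCCCHHHHEEEEEE


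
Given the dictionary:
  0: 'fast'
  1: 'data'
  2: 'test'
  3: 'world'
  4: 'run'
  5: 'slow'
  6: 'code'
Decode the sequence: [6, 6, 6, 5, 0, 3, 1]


Look up each index in the dictionary:
  6 -> 'code'
  6 -> 'code'
  6 -> 'code'
  5 -> 'slow'
  0 -> 'fast'
  3 -> 'world'
  1 -> 'data'

Decoded: "code code code slow fast world data"


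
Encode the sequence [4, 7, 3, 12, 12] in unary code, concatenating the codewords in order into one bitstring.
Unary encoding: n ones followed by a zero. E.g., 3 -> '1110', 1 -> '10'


Encode each number as n ones followed by a terminating 0:
  4 -> 11110 (5 bits)
  7 -> 11111110 (8 bits)
  3 -> 1110 (4 bits)
  12 -> 1111111111110 (13 bits)
  12 -> 1111111111110 (13 bits)
Total length = 5 + 8 + 4 + 13 + 13 = 43 bits.

Unary([4, 7, 3, 12, 12]) = 1111011111110111011111111111101111111111110 (43 bits)


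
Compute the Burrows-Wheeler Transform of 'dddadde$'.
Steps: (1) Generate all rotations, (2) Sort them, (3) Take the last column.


Rotations (sorted):
  0: $dddadde -> last char: e
  1: adde$ddd -> last char: d
  2: dadde$dd -> last char: d
  3: ddadde$d -> last char: d
  4: dddadde$ -> last char: $
  5: dde$ddda -> last char: a
  6: de$dddad -> last char: d
  7: e$dddadd -> last char: d


BWT = eddd$add


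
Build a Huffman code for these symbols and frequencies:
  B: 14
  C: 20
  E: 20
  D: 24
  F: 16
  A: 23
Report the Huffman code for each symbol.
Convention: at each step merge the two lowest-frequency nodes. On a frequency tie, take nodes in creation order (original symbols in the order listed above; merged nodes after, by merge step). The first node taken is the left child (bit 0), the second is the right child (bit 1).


Huffman tree construction:
Step 1: Merge B(14) + F(16) = 30
Step 2: Merge C(20) + E(20) = 40
Step 3: Merge A(23) + D(24) = 47
Step 4: Merge (B+F)(30) + (C+E)(40) = 70
Step 5: Merge (A+D)(47) + ((B+F)+(C+E))(70) = 117
Read each symbol's code off the tree from the root (left child = 0, right child = 1).

Codes:
  B: 100 (length 3)
  C: 110 (length 3)
  E: 111 (length 3)
  D: 01 (length 2)
  F: 101 (length 3)
  A: 00 (length 2)
Average code length: 304/117 = 2.5983 bits/symbol


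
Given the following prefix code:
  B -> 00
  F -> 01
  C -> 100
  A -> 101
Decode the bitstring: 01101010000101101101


Decoding step by step:
Bits 01 -> F
Bits 101 -> A
Bits 01 -> F
Bits 00 -> B
Bits 00 -> B
Bits 101 -> A
Bits 101 -> A
Bits 101 -> A


Decoded message: FAFBBAAA


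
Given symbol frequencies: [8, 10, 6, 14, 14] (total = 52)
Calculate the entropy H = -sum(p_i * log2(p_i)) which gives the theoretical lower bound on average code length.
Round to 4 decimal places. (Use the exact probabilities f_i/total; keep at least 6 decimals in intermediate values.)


Per-symbol terms -p_i * log2(p_i) with p_i = f_i/52:
  p = 8/52 = 0.153846: log2(p) = -2.700440, -p*log2(p) = 0.415452
  p = 10/52 = 0.192308: log2(p) = -2.378512, -p*log2(p) = 0.457406
  p = 6/52 = 0.115385: log2(p) = -3.115477, -p*log2(p) = 0.359478
  p = 14/52 = 0.269231: log2(p) = -1.893085, -p*log2(p) = 0.509677
  p = 14/52 = 0.269231: log2(p) = -1.893085, -p*log2(p) = 0.509677
H = 0.415452 + 0.457406 + 0.359478 + 0.509677 + 0.509677 = 2.251690

H = 2.2517 bits/symbol


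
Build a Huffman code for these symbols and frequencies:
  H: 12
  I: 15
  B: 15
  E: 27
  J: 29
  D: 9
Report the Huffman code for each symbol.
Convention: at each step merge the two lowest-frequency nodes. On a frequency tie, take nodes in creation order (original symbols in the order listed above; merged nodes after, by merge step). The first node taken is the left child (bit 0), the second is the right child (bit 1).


Huffman tree construction:
Step 1: Merge D(9) + H(12) = 21
Step 2: Merge I(15) + B(15) = 30
Step 3: Merge (D+H)(21) + E(27) = 48
Step 4: Merge J(29) + (I+B)(30) = 59
Step 5: Merge ((D+H)+E)(48) + (J+(I+B))(59) = 107
Read each symbol's code off the tree from the root (left child = 0, right child = 1).

Codes:
  H: 001 (length 3)
  I: 110 (length 3)
  B: 111 (length 3)
  E: 01 (length 2)
  J: 10 (length 2)
  D: 000 (length 3)
Average code length: 265/107 = 2.4766 bits/symbol


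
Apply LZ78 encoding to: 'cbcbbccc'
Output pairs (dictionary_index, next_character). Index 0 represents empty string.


LZ78 encoding steps:
Dictionary: {0: ''}
Step 1: w='' (idx 0), next='c' -> output (0, 'c'), add 'c' as idx 1
Step 2: w='' (idx 0), next='b' -> output (0, 'b'), add 'b' as idx 2
Step 3: w='c' (idx 1), next='b' -> output (1, 'b'), add 'cb' as idx 3
Step 4: w='b' (idx 2), next='c' -> output (2, 'c'), add 'bc' as idx 4
Step 5: w='c' (idx 1), next='c' -> output (1, 'c'), add 'cc' as idx 5


Encoded: [(0, 'c'), (0, 'b'), (1, 'b'), (2, 'c'), (1, 'c')]


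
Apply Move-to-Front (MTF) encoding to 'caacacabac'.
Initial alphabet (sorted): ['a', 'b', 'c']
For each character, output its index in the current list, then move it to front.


MTF encoding:
'c': index 2 in ['a', 'b', 'c'] -> ['c', 'a', 'b']
'a': index 1 in ['c', 'a', 'b'] -> ['a', 'c', 'b']
'a': index 0 in ['a', 'c', 'b'] -> ['a', 'c', 'b']
'c': index 1 in ['a', 'c', 'b'] -> ['c', 'a', 'b']
'a': index 1 in ['c', 'a', 'b'] -> ['a', 'c', 'b']
'c': index 1 in ['a', 'c', 'b'] -> ['c', 'a', 'b']
'a': index 1 in ['c', 'a', 'b'] -> ['a', 'c', 'b']
'b': index 2 in ['a', 'c', 'b'] -> ['b', 'a', 'c']
'a': index 1 in ['b', 'a', 'c'] -> ['a', 'b', 'c']
'c': index 2 in ['a', 'b', 'c'] -> ['c', 'a', 'b']


Output: [2, 1, 0, 1, 1, 1, 1, 2, 1, 2]


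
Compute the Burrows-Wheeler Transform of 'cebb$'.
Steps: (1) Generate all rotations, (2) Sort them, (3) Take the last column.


Rotations (sorted):
  0: $cebb -> last char: b
  1: b$ceb -> last char: b
  2: bb$ce -> last char: e
  3: cebb$ -> last char: $
  4: ebb$c -> last char: c


BWT = bbe$c


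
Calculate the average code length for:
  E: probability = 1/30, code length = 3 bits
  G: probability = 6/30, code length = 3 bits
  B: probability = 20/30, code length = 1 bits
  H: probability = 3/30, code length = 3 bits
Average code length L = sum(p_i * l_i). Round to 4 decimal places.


Weighted contributions p_i * l_i:
  E: (1/30) * 3 = 3/30
  G: (6/30) * 3 = 18/30
  B: (20/30) * 1 = 20/30
  H: (3/30) * 3 = 9/30
Sum = (3 + 18 + 20 + 9)/30 = 50/30

L = 50/30 = 1.6667 bits/symbol


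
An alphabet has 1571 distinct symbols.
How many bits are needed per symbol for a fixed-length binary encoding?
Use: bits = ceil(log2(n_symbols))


log2(1571) = 10.6175
Bracket: 2^10 = 1024 < 1571 <= 2^11 = 2048
So ceil(log2(1571)) = 11

bits = ceil(log2(1571)) = ceil(10.6175) = 11 bits


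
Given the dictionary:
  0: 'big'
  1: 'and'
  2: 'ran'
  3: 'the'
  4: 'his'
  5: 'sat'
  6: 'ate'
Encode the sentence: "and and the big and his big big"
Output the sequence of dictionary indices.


Look up each word in the dictionary:
  'and' -> 1
  'and' -> 1
  'the' -> 3
  'big' -> 0
  'and' -> 1
  'his' -> 4
  'big' -> 0
  'big' -> 0

Encoded: [1, 1, 3, 0, 1, 4, 0, 0]


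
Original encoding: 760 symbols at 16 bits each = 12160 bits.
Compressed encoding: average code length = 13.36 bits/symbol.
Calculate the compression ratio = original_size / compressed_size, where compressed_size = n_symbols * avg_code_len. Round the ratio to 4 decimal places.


original_size = n_symbols * orig_bits = 760 * 16 = 12160 bits
compressed_size = n_symbols * avg_code_len = 760 * 13.36 = 10153.6 bits
ratio = original_size / compressed_size = 12160 / 10153.6 = 1.1976

Compression ratio = 1.1976


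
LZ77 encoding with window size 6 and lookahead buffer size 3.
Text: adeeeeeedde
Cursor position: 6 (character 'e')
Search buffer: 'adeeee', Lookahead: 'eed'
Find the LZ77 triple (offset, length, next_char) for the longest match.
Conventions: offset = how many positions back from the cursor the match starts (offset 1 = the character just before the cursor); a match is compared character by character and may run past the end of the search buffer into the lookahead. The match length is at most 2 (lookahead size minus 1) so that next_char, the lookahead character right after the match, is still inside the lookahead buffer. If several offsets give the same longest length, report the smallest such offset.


Try each offset into the search buffer:
  offset=1 (pos 5, char 'e'): match length 2
  offset=2 (pos 4, char 'e'): match length 2
  offset=3 (pos 3, char 'e'): match length 2
  offset=4 (pos 2, char 'e'): match length 2
  offset=5 (pos 1, char 'd'): match length 0
  offset=6 (pos 0, char 'a'): match length 0
Longest match has length 2, found at offsets 1, 2, 3, 4; take the smallest, offset 1.
next_char = character at position 6 + 2 = 8 -> 'd'

Best match: offset=1, length=2 (matching 'ee' starting at position 5)
LZ77 triple: (1, 2, 'd')


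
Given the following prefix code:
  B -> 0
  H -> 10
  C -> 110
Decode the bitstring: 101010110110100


Decoding step by step:
Bits 10 -> H
Bits 10 -> H
Bits 10 -> H
Bits 110 -> C
Bits 110 -> C
Bits 10 -> H
Bits 0 -> B


Decoded message: HHHCCHB


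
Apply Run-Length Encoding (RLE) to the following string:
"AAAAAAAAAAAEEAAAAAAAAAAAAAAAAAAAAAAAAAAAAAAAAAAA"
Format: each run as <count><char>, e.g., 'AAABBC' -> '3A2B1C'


Scanning runs left to right:
  i=0: run of 'A' x 11 -> '11A'
  i=11: run of 'E' x 2 -> '2E'
  i=13: run of 'A' x 35 -> '35A'

RLE = 11A2E35A


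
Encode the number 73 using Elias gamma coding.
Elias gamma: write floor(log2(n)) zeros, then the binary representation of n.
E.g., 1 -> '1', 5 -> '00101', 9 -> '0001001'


num_bits = floor(log2(73)) + 1 = 7
leading_zeros = num_bits - 1 = 6
binary(73) = 1001001

Elias gamma(73) = '000000' + '1001001' = 0000001001001 (13 bits)


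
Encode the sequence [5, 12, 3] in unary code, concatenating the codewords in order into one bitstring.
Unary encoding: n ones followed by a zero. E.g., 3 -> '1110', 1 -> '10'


Encode each number as n ones followed by a terminating 0:
  5 -> 111110 (6 bits)
  12 -> 1111111111110 (13 bits)
  3 -> 1110 (4 bits)
Total length = 6 + 13 + 4 = 23 bits.

Unary([5, 12, 3]) = 11111011111111111101110 (23 bits)


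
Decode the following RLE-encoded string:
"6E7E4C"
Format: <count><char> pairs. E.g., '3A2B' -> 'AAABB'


Expanding each <count><char> pair:
  6E -> 'EEEEEE'
  7E -> 'EEEEEEE'
  4C -> 'CCCC'

Decoded = EEEEEEEEEEEEECCCC


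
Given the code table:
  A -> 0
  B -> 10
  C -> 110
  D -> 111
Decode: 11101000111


Decoding:
111 -> D
0 -> A
10 -> B
0 -> A
0 -> A
111 -> D


Result: DABAAD


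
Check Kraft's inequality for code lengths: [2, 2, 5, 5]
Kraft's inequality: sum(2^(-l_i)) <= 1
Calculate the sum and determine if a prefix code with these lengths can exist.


Sum = 2^(-2) + 2^(-2) + 2^(-5) + 2^(-5)
    = 0.25 + 0.25 + 0.03125 + 0.03125
    = 18/32 = 0.5625
Since 0.5625 <= 1, Kraft's inequality IS satisfied.
A prefix code with these lengths CAN exist.

Kraft sum = 0.5625. Satisfied.


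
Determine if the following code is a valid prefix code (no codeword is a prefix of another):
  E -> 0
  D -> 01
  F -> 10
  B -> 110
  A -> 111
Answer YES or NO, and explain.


Checking each pair (does one codeword prefix another?):
  E='0' vs D='01': prefix -- VIOLATION

NO -- this is NOT a valid prefix code. E (0) is a prefix of D (01).


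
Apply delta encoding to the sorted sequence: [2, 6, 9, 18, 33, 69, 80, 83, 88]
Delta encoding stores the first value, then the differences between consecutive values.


First value: 2
Deltas:
  6 - 2 = 4
  9 - 6 = 3
  18 - 9 = 9
  33 - 18 = 15
  69 - 33 = 36
  80 - 69 = 11
  83 - 80 = 3
  88 - 83 = 5


Delta encoded: [2, 4, 3, 9, 15, 36, 11, 3, 5]


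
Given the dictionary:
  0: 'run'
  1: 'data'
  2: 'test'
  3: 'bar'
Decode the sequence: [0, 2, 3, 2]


Look up each index in the dictionary:
  0 -> 'run'
  2 -> 'test'
  3 -> 'bar'
  2 -> 'test'

Decoded: "run test bar test"


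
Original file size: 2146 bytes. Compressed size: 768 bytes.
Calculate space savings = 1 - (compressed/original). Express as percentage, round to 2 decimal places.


ratio = compressed/original = 768/2146 = 0.357875
savings = 1 - ratio = 1 - 0.357875 = 0.642125
as a percentage: 0.642125 * 100 = 64.21%

Space savings = 1 - 768/2146 = 64.21%


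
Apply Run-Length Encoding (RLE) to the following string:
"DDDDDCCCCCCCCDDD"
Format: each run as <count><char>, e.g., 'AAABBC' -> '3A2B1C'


Scanning runs left to right:
  i=0: run of 'D' x 5 -> '5D'
  i=5: run of 'C' x 8 -> '8C'
  i=13: run of 'D' x 3 -> '3D'

RLE = 5D8C3D


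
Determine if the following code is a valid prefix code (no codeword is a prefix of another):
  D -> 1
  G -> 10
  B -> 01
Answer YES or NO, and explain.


Checking each pair (does one codeword prefix another?):
  D='1' vs G='10': prefix -- VIOLATION

NO -- this is NOT a valid prefix code. D (1) is a prefix of G (10).


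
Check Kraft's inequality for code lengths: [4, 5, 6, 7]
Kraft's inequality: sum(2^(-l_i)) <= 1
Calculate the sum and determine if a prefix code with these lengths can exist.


Sum = 2^(-4) + 2^(-5) + 2^(-6) + 2^(-7)
    = 0.0625 + 0.03125 + 0.015625 + 0.0078125
    = 15/128 = 0.1171875
Since 0.1171875 <= 1, Kraft's inequality IS satisfied.
A prefix code with these lengths CAN exist.

Kraft sum = 0.1171875. Satisfied.


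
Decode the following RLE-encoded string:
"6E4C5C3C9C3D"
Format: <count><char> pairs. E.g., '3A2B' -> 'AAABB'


Expanding each <count><char> pair:
  6E -> 'EEEEEE'
  4C -> 'CCCC'
  5C -> 'CCCCC'
  3C -> 'CCC'
  9C -> 'CCCCCCCCC'
  3D -> 'DDD'

Decoded = EEEEEECCCCCCCCCCCCCCCCCCCCCDDD


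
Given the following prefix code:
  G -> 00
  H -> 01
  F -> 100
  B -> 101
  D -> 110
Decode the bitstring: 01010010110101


Decoding step by step:
Bits 01 -> H
Bits 01 -> H
Bits 00 -> G
Bits 101 -> B
Bits 101 -> B
Bits 01 -> H


Decoded message: HHGBBH


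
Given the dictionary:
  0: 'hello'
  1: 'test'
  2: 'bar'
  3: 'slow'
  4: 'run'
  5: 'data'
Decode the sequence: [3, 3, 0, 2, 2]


Look up each index in the dictionary:
  3 -> 'slow'
  3 -> 'slow'
  0 -> 'hello'
  2 -> 'bar'
  2 -> 'bar'

Decoded: "slow slow hello bar bar"


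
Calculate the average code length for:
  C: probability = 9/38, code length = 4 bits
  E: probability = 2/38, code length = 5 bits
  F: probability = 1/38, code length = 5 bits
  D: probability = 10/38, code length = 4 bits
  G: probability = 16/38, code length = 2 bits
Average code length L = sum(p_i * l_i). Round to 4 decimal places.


Weighted contributions p_i * l_i:
  C: (9/38) * 4 = 36/38
  E: (2/38) * 5 = 10/38
  F: (1/38) * 5 = 5/38
  D: (10/38) * 4 = 40/38
  G: (16/38) * 2 = 32/38
Sum = (36 + 10 + 5 + 40 + 32)/38 = 123/38

L = 123/38 = 3.2368 bits/symbol


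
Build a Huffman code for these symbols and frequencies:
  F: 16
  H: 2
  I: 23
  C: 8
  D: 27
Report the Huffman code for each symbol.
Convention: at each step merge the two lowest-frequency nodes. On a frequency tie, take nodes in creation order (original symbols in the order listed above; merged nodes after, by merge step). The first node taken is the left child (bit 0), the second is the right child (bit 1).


Huffman tree construction:
Step 1: Merge H(2) + C(8) = 10
Step 2: Merge (H+C)(10) + F(16) = 26
Step 3: Merge I(23) + ((H+C)+F)(26) = 49
Step 4: Merge D(27) + (I+((H+C)+F))(49) = 76
Read each symbol's code off the tree from the root (left child = 0, right child = 1).

Codes:
  F: 111 (length 3)
  H: 1100 (length 4)
  I: 10 (length 2)
  C: 1101 (length 4)
  D: 0 (length 1)
Average code length: 161/76 = 2.1184 bits/symbol


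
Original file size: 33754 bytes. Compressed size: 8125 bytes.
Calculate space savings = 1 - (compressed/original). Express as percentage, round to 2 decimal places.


ratio = compressed/original = 8125/33754 = 0.240712
savings = 1 - ratio = 1 - 0.240712 = 0.759288
as a percentage: 0.759288 * 100 = 75.93%

Space savings = 1 - 8125/33754 = 75.93%


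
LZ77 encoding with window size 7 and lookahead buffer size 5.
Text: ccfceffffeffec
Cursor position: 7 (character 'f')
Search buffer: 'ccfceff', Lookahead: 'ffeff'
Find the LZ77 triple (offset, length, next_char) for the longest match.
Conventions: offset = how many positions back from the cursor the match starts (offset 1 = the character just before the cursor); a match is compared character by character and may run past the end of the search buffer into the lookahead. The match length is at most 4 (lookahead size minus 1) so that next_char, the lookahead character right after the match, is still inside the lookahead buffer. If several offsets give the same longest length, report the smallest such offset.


Try each offset into the search buffer:
  offset=1 (pos 6, char 'f'): match length 2
  offset=2 (pos 5, char 'f'): match length 2
  offset=3 (pos 4, char 'e'): match length 0
  offset=4 (pos 3, char 'c'): match length 0
  offset=5 (pos 2, char 'f'): match length 1
  offset=6 (pos 1, char 'c'): match length 0
  offset=7 (pos 0, char 'c'): match length 0
Longest match has length 2, found at offsets 1, 2; take the smallest, offset 1.
next_char = character at position 7 + 2 = 9 -> 'e'

Best match: offset=1, length=2 (matching 'ff' starting at position 6)
LZ77 triple: (1, 2, 'e')


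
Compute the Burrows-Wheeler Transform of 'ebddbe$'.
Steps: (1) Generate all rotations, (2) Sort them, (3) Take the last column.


Rotations (sorted):
  0: $ebddbe -> last char: e
  1: bddbe$e -> last char: e
  2: be$ebdd -> last char: d
  3: dbe$ebd -> last char: d
  4: ddbe$eb -> last char: b
  5: e$ebddb -> last char: b
  6: ebddbe$ -> last char: $


BWT = eeddbb$


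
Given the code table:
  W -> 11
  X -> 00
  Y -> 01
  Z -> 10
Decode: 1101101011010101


Decoding:
11 -> W
01 -> Y
10 -> Z
10 -> Z
11 -> W
01 -> Y
01 -> Y
01 -> Y


Result: WYZZWYYY


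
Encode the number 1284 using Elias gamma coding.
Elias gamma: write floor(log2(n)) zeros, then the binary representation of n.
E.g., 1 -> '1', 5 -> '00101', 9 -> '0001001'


num_bits = floor(log2(1284)) + 1 = 11
leading_zeros = num_bits - 1 = 10
binary(1284) = 10100000100

Elias gamma(1284) = '0000000000' + '10100000100' = 000000000010100000100 (21 bits)


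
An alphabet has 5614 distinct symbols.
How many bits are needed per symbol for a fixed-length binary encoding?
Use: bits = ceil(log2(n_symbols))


log2(5614) = 12.4548
Bracket: 2^12 = 4096 < 5614 <= 2^13 = 8192
So ceil(log2(5614)) = 13

bits = ceil(log2(5614)) = ceil(12.4548) = 13 bits


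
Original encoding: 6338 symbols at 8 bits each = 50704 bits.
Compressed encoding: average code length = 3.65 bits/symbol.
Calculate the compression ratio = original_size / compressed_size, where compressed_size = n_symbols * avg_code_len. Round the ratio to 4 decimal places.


original_size = n_symbols * orig_bits = 6338 * 8 = 50704 bits
compressed_size = n_symbols * avg_code_len = 6338 * 3.65 = 23133.7 bits
ratio = original_size / compressed_size = 50704 / 23133.7 = 2.1918

Compression ratio = 2.1918


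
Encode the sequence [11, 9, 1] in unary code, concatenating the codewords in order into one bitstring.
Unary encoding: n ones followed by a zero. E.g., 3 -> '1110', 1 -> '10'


Encode each number as n ones followed by a terminating 0:
  11 -> 111111111110 (12 bits)
  9 -> 1111111110 (10 bits)
  1 -> 10 (2 bits)
Total length = 12 + 10 + 2 = 24 bits.

Unary([11, 9, 1]) = 111111111110111111111010 (24 bits)


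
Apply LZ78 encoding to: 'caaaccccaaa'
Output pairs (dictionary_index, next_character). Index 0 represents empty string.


LZ78 encoding steps:
Dictionary: {0: ''}
Step 1: w='' (idx 0), next='c' -> output (0, 'c'), add 'c' as idx 1
Step 2: w='' (idx 0), next='a' -> output (0, 'a'), add 'a' as idx 2
Step 3: w='a' (idx 2), next='a' -> output (2, 'a'), add 'aa' as idx 3
Step 4: w='c' (idx 1), next='c' -> output (1, 'c'), add 'cc' as idx 4
Step 5: w='cc' (idx 4), next='a' -> output (4, 'a'), add 'cca' as idx 5
Step 6: w='aa' (idx 3), end of input -> output (3, '')


Encoded: [(0, 'c'), (0, 'a'), (2, 'a'), (1, 'c'), (4, 'a'), (3, '')]


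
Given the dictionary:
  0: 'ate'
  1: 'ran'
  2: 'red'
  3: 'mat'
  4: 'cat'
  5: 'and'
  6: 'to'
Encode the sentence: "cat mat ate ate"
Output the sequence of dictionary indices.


Look up each word in the dictionary:
  'cat' -> 4
  'mat' -> 3
  'ate' -> 0
  'ate' -> 0

Encoded: [4, 3, 0, 0]


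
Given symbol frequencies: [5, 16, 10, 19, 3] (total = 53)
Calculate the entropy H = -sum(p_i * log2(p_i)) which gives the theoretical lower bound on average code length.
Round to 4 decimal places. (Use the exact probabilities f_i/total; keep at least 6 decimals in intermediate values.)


Per-symbol terms -p_i * log2(p_i) with p_i = f_i/53:
  p = 5/53 = 0.094340: log2(p) = -3.405992, -p*log2(p) = 0.321320
  p = 16/53 = 0.301887: log2(p) = -1.727920, -p*log2(p) = 0.521636
  p = 10/53 = 0.188679: log2(p) = -2.405992, -p*log2(p) = 0.453961
  p = 19/53 = 0.358491: log2(p) = -1.479993, -p*log2(p) = 0.530564
  p = 3/53 = 0.056604: log2(p) = -4.142958, -p*log2(p) = 0.234507
H = 0.321320 + 0.521636 + 0.453961 + 0.530564 + 0.234507 = 2.061988

H = 2.062 bits/symbol


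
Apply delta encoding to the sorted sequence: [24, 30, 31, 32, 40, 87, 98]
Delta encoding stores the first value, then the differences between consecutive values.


First value: 24
Deltas:
  30 - 24 = 6
  31 - 30 = 1
  32 - 31 = 1
  40 - 32 = 8
  87 - 40 = 47
  98 - 87 = 11


Delta encoded: [24, 6, 1, 1, 8, 47, 11]


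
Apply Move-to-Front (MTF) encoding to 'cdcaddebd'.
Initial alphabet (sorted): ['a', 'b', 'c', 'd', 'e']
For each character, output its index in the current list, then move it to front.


MTF encoding:
'c': index 2 in ['a', 'b', 'c', 'd', 'e'] -> ['c', 'a', 'b', 'd', 'e']
'd': index 3 in ['c', 'a', 'b', 'd', 'e'] -> ['d', 'c', 'a', 'b', 'e']
'c': index 1 in ['d', 'c', 'a', 'b', 'e'] -> ['c', 'd', 'a', 'b', 'e']
'a': index 2 in ['c', 'd', 'a', 'b', 'e'] -> ['a', 'c', 'd', 'b', 'e']
'd': index 2 in ['a', 'c', 'd', 'b', 'e'] -> ['d', 'a', 'c', 'b', 'e']
'd': index 0 in ['d', 'a', 'c', 'b', 'e'] -> ['d', 'a', 'c', 'b', 'e']
'e': index 4 in ['d', 'a', 'c', 'b', 'e'] -> ['e', 'd', 'a', 'c', 'b']
'b': index 4 in ['e', 'd', 'a', 'c', 'b'] -> ['b', 'e', 'd', 'a', 'c']
'd': index 2 in ['b', 'e', 'd', 'a', 'c'] -> ['d', 'b', 'e', 'a', 'c']


Output: [2, 3, 1, 2, 2, 0, 4, 4, 2]


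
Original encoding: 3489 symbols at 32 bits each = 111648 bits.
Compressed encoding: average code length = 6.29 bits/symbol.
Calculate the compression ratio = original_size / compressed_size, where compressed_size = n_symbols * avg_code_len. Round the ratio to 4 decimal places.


original_size = n_symbols * orig_bits = 3489 * 32 = 111648 bits
compressed_size = n_symbols * avg_code_len = 3489 * 6.29 = 21945.81 bits
ratio = original_size / compressed_size = 111648 / 21945.81 = 5.0874

Compression ratio = 5.0874


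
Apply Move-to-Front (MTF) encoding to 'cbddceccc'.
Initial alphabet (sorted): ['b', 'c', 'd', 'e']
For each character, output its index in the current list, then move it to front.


MTF encoding:
'c': index 1 in ['b', 'c', 'd', 'e'] -> ['c', 'b', 'd', 'e']
'b': index 1 in ['c', 'b', 'd', 'e'] -> ['b', 'c', 'd', 'e']
'd': index 2 in ['b', 'c', 'd', 'e'] -> ['d', 'b', 'c', 'e']
'd': index 0 in ['d', 'b', 'c', 'e'] -> ['d', 'b', 'c', 'e']
'c': index 2 in ['d', 'b', 'c', 'e'] -> ['c', 'd', 'b', 'e']
'e': index 3 in ['c', 'd', 'b', 'e'] -> ['e', 'c', 'd', 'b']
'c': index 1 in ['e', 'c', 'd', 'b'] -> ['c', 'e', 'd', 'b']
'c': index 0 in ['c', 'e', 'd', 'b'] -> ['c', 'e', 'd', 'b']
'c': index 0 in ['c', 'e', 'd', 'b'] -> ['c', 'e', 'd', 'b']


Output: [1, 1, 2, 0, 2, 3, 1, 0, 0]


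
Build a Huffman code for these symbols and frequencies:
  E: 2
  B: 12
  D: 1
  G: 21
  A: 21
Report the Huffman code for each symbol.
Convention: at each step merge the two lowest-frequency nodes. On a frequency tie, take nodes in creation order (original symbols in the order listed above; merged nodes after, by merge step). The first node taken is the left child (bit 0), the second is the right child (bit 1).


Huffman tree construction:
Step 1: Merge D(1) + E(2) = 3
Step 2: Merge (D+E)(3) + B(12) = 15
Step 3: Merge ((D+E)+B)(15) + G(21) = 36
Step 4: Merge A(21) + (((D+E)+B)+G)(36) = 57
Read each symbol's code off the tree from the root (left child = 0, right child = 1).

Codes:
  E: 1001 (length 4)
  B: 101 (length 3)
  D: 1000 (length 4)
  G: 11 (length 2)
  A: 0 (length 1)
Average code length: 111/57 = 1.9474 bits/symbol


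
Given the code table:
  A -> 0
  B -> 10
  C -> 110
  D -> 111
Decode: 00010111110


Decoding:
0 -> A
0 -> A
0 -> A
10 -> B
111 -> D
110 -> C


Result: AAABDC


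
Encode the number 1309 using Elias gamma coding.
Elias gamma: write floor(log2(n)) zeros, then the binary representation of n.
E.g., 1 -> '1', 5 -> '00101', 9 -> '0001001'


num_bits = floor(log2(1309)) + 1 = 11
leading_zeros = num_bits - 1 = 10
binary(1309) = 10100011101

Elias gamma(1309) = '0000000000' + '10100011101' = 000000000010100011101 (21 bits)


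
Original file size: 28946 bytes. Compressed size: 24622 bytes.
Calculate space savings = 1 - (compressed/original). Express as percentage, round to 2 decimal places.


ratio = compressed/original = 24622/28946 = 0.850618
savings = 1 - ratio = 1 - 0.850618 = 0.149382
as a percentage: 0.149382 * 100 = 14.94%

Space savings = 1 - 24622/28946 = 14.94%


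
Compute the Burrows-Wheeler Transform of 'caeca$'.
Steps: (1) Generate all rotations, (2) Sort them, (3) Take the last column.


Rotations (sorted):
  0: $caeca -> last char: a
  1: a$caec -> last char: c
  2: aeca$c -> last char: c
  3: ca$cae -> last char: e
  4: caeca$ -> last char: $
  5: eca$ca -> last char: a


BWT = acce$a


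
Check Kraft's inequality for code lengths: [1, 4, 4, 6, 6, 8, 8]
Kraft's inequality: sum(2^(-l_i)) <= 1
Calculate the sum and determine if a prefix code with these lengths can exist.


Sum = 2^(-1) + 2^(-4) + 2^(-4) + 2^(-6) + 2^(-6) + 2^(-8) + 2^(-8)
    = 0.5 + 0.0625 + 0.0625 + 0.015625 + 0.015625 + 0.00390625 + 0.00390625
    = 170/256 = 0.6640625
Since 0.6640625 <= 1, Kraft's inequality IS satisfied.
A prefix code with these lengths CAN exist.

Kraft sum = 0.6640625. Satisfied.


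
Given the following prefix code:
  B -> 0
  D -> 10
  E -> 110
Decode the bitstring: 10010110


Decoding step by step:
Bits 10 -> D
Bits 0 -> B
Bits 10 -> D
Bits 110 -> E


Decoded message: DBDE


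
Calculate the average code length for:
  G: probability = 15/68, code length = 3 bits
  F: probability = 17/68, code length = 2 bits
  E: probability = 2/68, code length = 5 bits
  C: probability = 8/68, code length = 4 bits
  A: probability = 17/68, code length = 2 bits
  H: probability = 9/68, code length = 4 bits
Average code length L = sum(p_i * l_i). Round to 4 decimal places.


Weighted contributions p_i * l_i:
  G: (15/68) * 3 = 45/68
  F: (17/68) * 2 = 34/68
  E: (2/68) * 5 = 10/68
  C: (8/68) * 4 = 32/68
  A: (17/68) * 2 = 34/68
  H: (9/68) * 4 = 36/68
Sum = (45 + 34 + 10 + 32 + 34 + 36)/68 = 191/68

L = 191/68 = 2.8088 bits/symbol


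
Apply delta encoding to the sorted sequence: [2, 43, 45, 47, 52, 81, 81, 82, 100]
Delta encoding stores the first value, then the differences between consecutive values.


First value: 2
Deltas:
  43 - 2 = 41
  45 - 43 = 2
  47 - 45 = 2
  52 - 47 = 5
  81 - 52 = 29
  81 - 81 = 0
  82 - 81 = 1
  100 - 82 = 18


Delta encoded: [2, 41, 2, 2, 5, 29, 0, 1, 18]


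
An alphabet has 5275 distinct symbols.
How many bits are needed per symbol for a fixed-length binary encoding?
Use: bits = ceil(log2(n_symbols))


log2(5275) = 12.365
Bracket: 2^12 = 4096 < 5275 <= 2^13 = 8192
So ceil(log2(5275)) = 13

bits = ceil(log2(5275)) = ceil(12.365) = 13 bits


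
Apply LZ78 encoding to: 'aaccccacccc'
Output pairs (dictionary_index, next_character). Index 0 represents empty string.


LZ78 encoding steps:
Dictionary: {0: ''}
Step 1: w='' (idx 0), next='a' -> output (0, 'a'), add 'a' as idx 1
Step 2: w='a' (idx 1), next='c' -> output (1, 'c'), add 'ac' as idx 2
Step 3: w='' (idx 0), next='c' -> output (0, 'c'), add 'c' as idx 3
Step 4: w='c' (idx 3), next='c' -> output (3, 'c'), add 'cc' as idx 4
Step 5: w='ac' (idx 2), next='c' -> output (2, 'c'), add 'acc' as idx 5
Step 6: w='cc' (idx 4), end of input -> output (4, '')


Encoded: [(0, 'a'), (1, 'c'), (0, 'c'), (3, 'c'), (2, 'c'), (4, '')]


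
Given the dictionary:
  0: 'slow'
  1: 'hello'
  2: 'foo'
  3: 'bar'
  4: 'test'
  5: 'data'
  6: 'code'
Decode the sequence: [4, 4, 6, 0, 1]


Look up each index in the dictionary:
  4 -> 'test'
  4 -> 'test'
  6 -> 'code'
  0 -> 'slow'
  1 -> 'hello'

Decoded: "test test code slow hello"


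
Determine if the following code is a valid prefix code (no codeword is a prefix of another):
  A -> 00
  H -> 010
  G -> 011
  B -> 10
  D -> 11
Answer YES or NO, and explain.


Checking each pair (does one codeword prefix another?):
  A='00' vs H='010': no prefix
  A='00' vs G='011': no prefix
  A='00' vs B='10': no prefix
  A='00' vs D='11': no prefix
  H='010' vs A='00': no prefix
  H='010' vs G='011': no prefix
  H='010' vs B='10': no prefix
  H='010' vs D='11': no prefix
  G='011' vs A='00': no prefix
  G='011' vs H='010': no prefix
  G='011' vs B='10': no prefix
  G='011' vs D='11': no prefix
  B='10' vs A='00': no prefix
  B='10' vs H='010': no prefix
  B='10' vs G='011': no prefix
  B='10' vs D='11': no prefix
  D='11' vs A='00': no prefix
  D='11' vs H='010': no prefix
  D='11' vs G='011': no prefix
  D='11' vs B='10': no prefix
No violation found over all pairs.

YES -- this is a valid prefix code. No codeword is a prefix of any other codeword.


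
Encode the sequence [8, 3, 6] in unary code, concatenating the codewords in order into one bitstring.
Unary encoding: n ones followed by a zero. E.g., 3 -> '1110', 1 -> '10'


Encode each number as n ones followed by a terminating 0:
  8 -> 111111110 (9 bits)
  3 -> 1110 (4 bits)
  6 -> 1111110 (7 bits)
Total length = 9 + 4 + 7 = 20 bits.

Unary([8, 3, 6]) = 11111111011101111110 (20 bits)


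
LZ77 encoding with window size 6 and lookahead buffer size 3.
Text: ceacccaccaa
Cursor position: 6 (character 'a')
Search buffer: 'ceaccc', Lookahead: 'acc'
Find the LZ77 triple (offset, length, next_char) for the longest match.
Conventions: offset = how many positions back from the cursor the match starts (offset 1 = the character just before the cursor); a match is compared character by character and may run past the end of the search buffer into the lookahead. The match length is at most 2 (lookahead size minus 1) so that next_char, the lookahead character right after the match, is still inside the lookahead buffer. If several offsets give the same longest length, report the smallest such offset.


Try each offset into the search buffer:
  offset=1 (pos 5, char 'c'): match length 0
  offset=2 (pos 4, char 'c'): match length 0
  offset=3 (pos 3, char 'c'): match length 0
  offset=4 (pos 2, char 'a'): match length 2
  offset=5 (pos 1, char 'e'): match length 0
  offset=6 (pos 0, char 'c'): match length 0
Longest match has length 2 at offset 4.
next_char = character at position 6 + 2 = 8 -> 'c'

Best match: offset=4, length=2 (matching 'ac' starting at position 2)
LZ77 triple: (4, 2, 'c')


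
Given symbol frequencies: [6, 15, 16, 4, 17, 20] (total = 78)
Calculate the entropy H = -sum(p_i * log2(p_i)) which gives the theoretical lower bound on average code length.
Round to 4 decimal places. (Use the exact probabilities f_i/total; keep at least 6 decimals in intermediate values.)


Per-symbol terms -p_i * log2(p_i) with p_i = f_i/78:
  p = 6/78 = 0.076923: log2(p) = -3.700440, -p*log2(p) = 0.284649
  p = 15/78 = 0.192308: log2(p) = -2.378512, -p*log2(p) = 0.457406
  p = 16/78 = 0.205128: log2(p) = -2.285402, -p*log2(p) = 0.468800
  p = 4/78 = 0.051282: log2(p) = -4.285402, -p*log2(p) = 0.219764
  p = 17/78 = 0.217949: log2(p) = -2.197939, -p*log2(p) = 0.479038
  p = 20/78 = 0.256410: log2(p) = -1.963474, -p*log2(p) = 0.503455
H = 0.284649 + 0.457406 + 0.468800 + 0.219764 + 0.479038 + 0.503455 = 2.413112

H = 2.4131 bits/symbol
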